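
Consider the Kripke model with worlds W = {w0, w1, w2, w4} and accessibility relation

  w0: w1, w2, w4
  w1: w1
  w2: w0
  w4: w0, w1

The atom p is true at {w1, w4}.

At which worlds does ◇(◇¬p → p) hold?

w0: successors {w1, w2, w4}; ◇¬p → p there: w1:T, w2:F, w4:T. ✓
w1: successors {w1}; ◇¬p → p there: w1:T. ✓
w2: successors {w0}; ◇¬p → p there: w0:F. ✗
w4: successors {w0, w1}; ◇¬p → p there: w0:F, w1:T. ✓

{w0, w1, w4}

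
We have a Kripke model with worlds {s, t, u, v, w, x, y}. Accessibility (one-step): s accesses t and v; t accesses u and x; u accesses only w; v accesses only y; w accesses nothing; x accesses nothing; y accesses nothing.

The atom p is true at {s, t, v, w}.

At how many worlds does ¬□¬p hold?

2

s: □¬p is F. ✓
t: □¬p is T. ✗
u: □¬p is F. ✓
v: □¬p is T. ✗
w: □¬p is T. ✗
x: □¬p is T. ✗
y: □¬p is T. ✗
Satisfying worlds: {s, u}.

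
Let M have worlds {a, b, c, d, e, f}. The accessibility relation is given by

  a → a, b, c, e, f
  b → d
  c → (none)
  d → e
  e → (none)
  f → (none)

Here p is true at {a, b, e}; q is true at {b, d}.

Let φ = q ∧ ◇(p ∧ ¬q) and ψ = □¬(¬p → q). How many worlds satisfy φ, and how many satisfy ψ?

For q ∧ ◇(p ∧ ¬q):
a: q is F, ◇(p ∧ ¬q) is T. ✗
b: q is T, ◇(p ∧ ¬q) is F. ✗
c: q is F, ◇(p ∧ ¬q) is F. ✗
d: q is T, ◇(p ∧ ¬q) is T. ✓
e: q is F, ◇(p ∧ ¬q) is F. ✗
f: q is F, ◇(p ∧ ¬q) is F. ✗
— 1 world.
For □¬(¬p → q):
a: successors {a, b, c, e, f}; ¬(¬p → q) there: a:F, b:F, c:T, e:F, f:T. ✗
b: successors {d}; ¬(¬p → q) there: d:F. ✗
c: no successors, so □¬(¬p → q) holds vacuously. ✓
d: successors {e}; ¬(¬p → q) there: e:F. ✗
e: no successors, so □¬(¬p → q) holds vacuously. ✓
f: no successors, so □¬(¬p → q) holds vacuously. ✓
— 3 worlds.

1 and 3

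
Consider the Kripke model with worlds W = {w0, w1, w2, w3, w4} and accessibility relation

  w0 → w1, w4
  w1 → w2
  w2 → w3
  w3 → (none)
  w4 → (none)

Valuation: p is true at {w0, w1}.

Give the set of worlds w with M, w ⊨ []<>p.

{w3, w4}

w0: successors {w1, w4}; <>p there: w1:F, w4:F. ✗
w1: successors {w2}; <>p there: w2:F. ✗
w2: successors {w3}; <>p there: w3:F. ✗
w3: no successors, so []<>p holds vacuously. ✓
w4: no successors, so []<>p holds vacuously. ✓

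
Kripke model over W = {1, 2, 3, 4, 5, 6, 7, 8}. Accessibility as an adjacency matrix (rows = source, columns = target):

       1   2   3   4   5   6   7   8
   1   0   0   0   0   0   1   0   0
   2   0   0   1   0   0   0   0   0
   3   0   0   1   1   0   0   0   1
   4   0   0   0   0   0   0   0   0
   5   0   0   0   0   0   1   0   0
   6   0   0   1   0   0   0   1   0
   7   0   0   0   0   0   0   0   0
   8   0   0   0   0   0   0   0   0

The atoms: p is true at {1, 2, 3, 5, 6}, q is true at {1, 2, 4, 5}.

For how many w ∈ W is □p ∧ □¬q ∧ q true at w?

1: □p ∧ □¬q is T, q is T. ✓
2: □p ∧ □¬q is T, q is T. ✓
3: □p ∧ □¬q is F, q is F. ✗
4: □p ∧ □¬q is T, q is T. ✓
5: □p ∧ □¬q is T, q is T. ✓
6: □p ∧ □¬q is F, q is F. ✗
7: □p ∧ □¬q is T, q is F. ✗
8: □p ∧ □¬q is T, q is F. ✗
Satisfying worlds: {1, 2, 4, 5}.

4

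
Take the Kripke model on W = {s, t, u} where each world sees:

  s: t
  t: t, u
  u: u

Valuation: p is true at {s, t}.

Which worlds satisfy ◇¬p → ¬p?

{s, u}

s: ◇¬p is F, ¬p is F. ✓
t: ◇¬p is T, ¬p is F. ✗
u: ◇¬p is T, ¬p is T. ✓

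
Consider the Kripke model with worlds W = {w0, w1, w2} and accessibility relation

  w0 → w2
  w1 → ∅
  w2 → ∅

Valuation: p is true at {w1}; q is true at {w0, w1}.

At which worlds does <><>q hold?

w0: successors {w2}; <>q there: w2:F. ✗
w1: no successors, so <><>q fails. ✗
w2: no successors, so <><>q fails. ✗

∅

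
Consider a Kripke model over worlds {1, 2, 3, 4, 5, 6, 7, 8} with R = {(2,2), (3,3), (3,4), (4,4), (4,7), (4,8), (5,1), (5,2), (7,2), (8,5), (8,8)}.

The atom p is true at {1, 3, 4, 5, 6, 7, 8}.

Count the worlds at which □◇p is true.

4

1: no successors, so □◇p holds vacuously. ✓
2: successors {2}; ◇p there: 2:F. ✗
3: successors {3, 4}; ◇p there: 3:T, 4:T. ✓
4: successors {4, 7, 8}; ◇p there: 4:T, 7:F, 8:T. ✗
5: successors {1, 2}; ◇p there: 1:F, 2:F. ✗
6: no successors, so □◇p holds vacuously. ✓
7: successors {2}; ◇p there: 2:F. ✗
8: successors {5, 8}; ◇p there: 5:T, 8:T. ✓
Satisfying worlds: {1, 3, 6, 8}.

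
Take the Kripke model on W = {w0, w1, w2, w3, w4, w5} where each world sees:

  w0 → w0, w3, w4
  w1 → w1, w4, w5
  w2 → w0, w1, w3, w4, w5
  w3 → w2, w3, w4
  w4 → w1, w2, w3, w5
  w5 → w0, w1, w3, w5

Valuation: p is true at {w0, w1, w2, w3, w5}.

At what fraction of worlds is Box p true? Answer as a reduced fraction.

w0: successors {w0, w3, w4}; p there: w0:T, w3:T, w4:F. ✗
w1: successors {w1, w4, w5}; p there: w1:T, w4:F, w5:T. ✗
w2: successors {w0, w1, w3, w4, w5}; p there: w0:T, w1:T, w3:T, w4:F, w5:T. ✗
w3: successors {w2, w3, w4}; p there: w2:T, w3:T, w4:F. ✗
w4: successors {w1, w2, w3, w5}; p there: w1:T, w2:T, w3:T, w5:T. ✓
w5: successors {w0, w1, w3, w5}; p there: w0:T, w1:T, w3:T, w5:T. ✓
That's 2 of 6 worlds, so 2/6 = 1/3.

1/3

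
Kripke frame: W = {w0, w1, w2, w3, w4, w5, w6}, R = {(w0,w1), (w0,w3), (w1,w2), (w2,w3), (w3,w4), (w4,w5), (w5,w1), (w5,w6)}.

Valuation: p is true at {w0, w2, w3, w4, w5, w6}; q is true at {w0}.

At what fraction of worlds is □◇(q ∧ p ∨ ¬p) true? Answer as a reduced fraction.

2/7

w0: successors {w1, w3}; ◇(q ∧ p ∨ ¬p) there: w1:F, w3:F. ✗
w1: successors {w2}; ◇(q ∧ p ∨ ¬p) there: w2:F. ✗
w2: successors {w3}; ◇(q ∧ p ∨ ¬p) there: w3:F. ✗
w3: successors {w4}; ◇(q ∧ p ∨ ¬p) there: w4:F. ✗
w4: successors {w5}; ◇(q ∧ p ∨ ¬p) there: w5:T. ✓
w5: successors {w1, w6}; ◇(q ∧ p ∨ ¬p) there: w1:F, w6:F. ✗
w6: no successors, so □◇(q ∧ p ∨ ¬p) holds vacuously. ✓
That's 2 of 7 worlds, so 2/7.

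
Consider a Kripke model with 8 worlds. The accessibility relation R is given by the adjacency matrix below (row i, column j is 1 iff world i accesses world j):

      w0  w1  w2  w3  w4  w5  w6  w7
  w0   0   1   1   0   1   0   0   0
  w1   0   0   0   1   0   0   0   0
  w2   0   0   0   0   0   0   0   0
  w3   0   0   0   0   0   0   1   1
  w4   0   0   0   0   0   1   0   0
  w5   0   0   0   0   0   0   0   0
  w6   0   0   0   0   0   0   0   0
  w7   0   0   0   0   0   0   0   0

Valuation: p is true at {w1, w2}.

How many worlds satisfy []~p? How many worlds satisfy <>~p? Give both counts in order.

7 and 4

For []~p:
w0: successors {w1, w2, w4}; ~p there: w1:F, w2:F, w4:T. ✗
w1: successors {w3}; ~p there: w3:T. ✓
w2: no successors, so []~p holds vacuously. ✓
w3: successors {w6, w7}; ~p there: w6:T, w7:T. ✓
w4: successors {w5}; ~p there: w5:T. ✓
w5: no successors, so []~p holds vacuously. ✓
w6: no successors, so []~p holds vacuously. ✓
w7: no successors, so []~p holds vacuously. ✓
— 7 worlds.
For <>~p:
w0: successors {w1, w2, w4}; ~p there: w1:F, w2:F, w4:T. ✓
w1: successors {w3}; ~p there: w3:T. ✓
w2: no successors, so <>~p fails. ✗
w3: successors {w6, w7}; ~p there: w6:T, w7:T. ✓
w4: successors {w5}; ~p there: w5:T. ✓
w5: no successors, so <>~p fails. ✗
w6: no successors, so <>~p fails. ✗
w7: no successors, so <>~p fails. ✗
— 4 worlds.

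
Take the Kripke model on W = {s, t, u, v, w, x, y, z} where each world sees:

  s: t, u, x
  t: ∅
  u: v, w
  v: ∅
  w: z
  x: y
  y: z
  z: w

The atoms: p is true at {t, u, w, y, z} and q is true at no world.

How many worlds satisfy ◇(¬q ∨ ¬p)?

6

s: successors {t, u, x}; ¬q ∨ ¬p there: t:T, u:T, x:T. ✓
t: no successors, so ◇(¬q ∨ ¬p) fails. ✗
u: successors {v, w}; ¬q ∨ ¬p there: v:T, w:T. ✓
v: no successors, so ◇(¬q ∨ ¬p) fails. ✗
w: successors {z}; ¬q ∨ ¬p there: z:T. ✓
x: successors {y}; ¬q ∨ ¬p there: y:T. ✓
y: successors {z}; ¬q ∨ ¬p there: z:T. ✓
z: successors {w}; ¬q ∨ ¬p there: w:T. ✓
Satisfying worlds: {s, u, w, x, y, z}.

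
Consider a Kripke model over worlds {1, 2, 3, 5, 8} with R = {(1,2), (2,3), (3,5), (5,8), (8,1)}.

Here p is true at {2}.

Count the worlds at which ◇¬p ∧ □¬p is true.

4

1: ◇¬p is F, □¬p is F. ✗
2: ◇¬p is T, □¬p is T. ✓
3: ◇¬p is T, □¬p is T. ✓
5: ◇¬p is T, □¬p is T. ✓
8: ◇¬p is T, □¬p is T. ✓
Satisfying worlds: {2, 3, 5, 8}.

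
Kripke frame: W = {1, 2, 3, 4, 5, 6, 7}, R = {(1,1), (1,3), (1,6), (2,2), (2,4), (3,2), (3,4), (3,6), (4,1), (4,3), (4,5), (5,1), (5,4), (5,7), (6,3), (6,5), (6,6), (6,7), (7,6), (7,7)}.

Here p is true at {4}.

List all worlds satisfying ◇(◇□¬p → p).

{2, 3, 5}

1: successors {1, 3, 6}; ◇□¬p → p there: 1:F, 3:F, 6:F. ✗
2: successors {2, 4}; ◇□¬p → p there: 2:F, 4:T. ✓
3: successors {2, 4, 6}; ◇□¬p → p there: 2:F, 4:T, 6:F. ✓
4: successors {1, 3, 5}; ◇□¬p → p there: 1:F, 3:F, 5:F. ✗
5: successors {1, 4, 7}; ◇□¬p → p there: 1:F, 4:T, 7:F. ✓
6: successors {3, 5, 6, 7}; ◇□¬p → p there: 3:F, 5:F, 6:F, 7:F. ✗
7: successors {6, 7}; ◇□¬p → p there: 6:F, 7:F. ✗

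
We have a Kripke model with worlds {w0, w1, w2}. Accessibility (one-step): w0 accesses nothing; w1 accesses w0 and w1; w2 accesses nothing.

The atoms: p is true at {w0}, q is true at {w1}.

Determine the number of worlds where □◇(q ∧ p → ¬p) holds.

w0: no successors, so □◇(q ∧ p → ¬p) holds vacuously. ✓
w1: successors {w0, w1}; ◇(q ∧ p → ¬p) there: w0:F, w1:T. ✗
w2: no successors, so □◇(q ∧ p → ¬p) holds vacuously. ✓
Satisfying worlds: {w0, w2}.

2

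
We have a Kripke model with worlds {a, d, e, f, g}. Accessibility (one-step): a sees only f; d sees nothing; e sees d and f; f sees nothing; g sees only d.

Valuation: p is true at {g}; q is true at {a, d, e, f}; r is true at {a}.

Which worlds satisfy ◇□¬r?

a: successors {f}; □¬r there: f:T. ✓
d: no successors, so ◇□¬r fails. ✗
e: successors {d, f}; □¬r there: d:T, f:T. ✓
f: no successors, so ◇□¬r fails. ✗
g: successors {d}; □¬r there: d:T. ✓

{a, e, g}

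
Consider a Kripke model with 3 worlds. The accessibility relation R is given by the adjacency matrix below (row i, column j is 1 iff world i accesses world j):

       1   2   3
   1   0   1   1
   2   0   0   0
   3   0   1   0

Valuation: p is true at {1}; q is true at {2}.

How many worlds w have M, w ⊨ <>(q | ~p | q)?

2

1: successors {2, 3}; q | ~p | q there: 2:T, 3:T. ✓
2: no successors, so <>(q | ~p | q) fails. ✗
3: successors {2}; q | ~p | q there: 2:T. ✓
Satisfying worlds: {1, 3}.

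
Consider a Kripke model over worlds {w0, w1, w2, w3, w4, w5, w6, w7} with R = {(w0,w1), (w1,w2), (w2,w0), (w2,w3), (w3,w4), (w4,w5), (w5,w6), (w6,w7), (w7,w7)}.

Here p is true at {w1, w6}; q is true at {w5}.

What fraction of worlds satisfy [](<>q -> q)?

7/8

w0: successors {w1}; <>q -> q there: w1:T. ✓
w1: successors {w2}; <>q -> q there: w2:T. ✓
w2: successors {w0, w3}; <>q -> q there: w0:T, w3:T. ✓
w3: successors {w4}; <>q -> q there: w4:F. ✗
w4: successors {w5}; <>q -> q there: w5:T. ✓
w5: successors {w6}; <>q -> q there: w6:T. ✓
w6: successors {w7}; <>q -> q there: w7:T. ✓
w7: successors {w7}; <>q -> q there: w7:T. ✓
That's 7 of 8 worlds, so 7/8.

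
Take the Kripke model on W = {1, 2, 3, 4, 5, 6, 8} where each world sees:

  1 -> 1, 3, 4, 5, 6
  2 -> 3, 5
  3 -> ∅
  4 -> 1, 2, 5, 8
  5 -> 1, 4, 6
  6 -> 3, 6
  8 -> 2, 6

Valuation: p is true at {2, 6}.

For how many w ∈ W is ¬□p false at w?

1: □p is F. ✓
2: □p is F. ✓
3: □p is T. ✗
4: □p is F. ✓
5: □p is F. ✓
6: □p is F. ✓
8: □p is T. ✗
Satisfying worlds: {1, 2, 4, 5, 6}.
So ¬□p fails at the other 2 worlds.

2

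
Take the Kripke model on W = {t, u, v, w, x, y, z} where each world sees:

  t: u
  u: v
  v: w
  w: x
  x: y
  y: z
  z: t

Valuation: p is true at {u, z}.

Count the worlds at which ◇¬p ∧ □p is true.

t: ◇¬p is F, □p is T. ✗
u: ◇¬p is T, □p is F. ✗
v: ◇¬p is T, □p is F. ✗
w: ◇¬p is T, □p is F. ✗
x: ◇¬p is T, □p is F. ✗
y: ◇¬p is F, □p is T. ✗
z: ◇¬p is T, □p is F. ✗
Satisfying worlds: ∅.

0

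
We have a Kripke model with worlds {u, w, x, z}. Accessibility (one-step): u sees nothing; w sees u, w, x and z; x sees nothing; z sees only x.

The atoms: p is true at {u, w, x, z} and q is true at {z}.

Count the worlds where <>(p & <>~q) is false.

3

u: no successors, so <>(p & <>~q) fails. ✗
w: successors {u, w, x, z}; p & <>~q there: u:F, w:T, x:F, z:T. ✓
x: no successors, so <>(p & <>~q) fails. ✗
z: successors {x}; p & <>~q there: x:F. ✗
Satisfying worlds: {w}.
So <>(p & <>~q) fails at the other 3 worlds.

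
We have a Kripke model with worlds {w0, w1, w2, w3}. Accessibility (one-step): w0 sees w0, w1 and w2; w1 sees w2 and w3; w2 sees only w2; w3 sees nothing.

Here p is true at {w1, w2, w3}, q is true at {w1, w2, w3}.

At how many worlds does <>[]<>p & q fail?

2

w0: <>[]<>p is T, q is F. ✗
w1: <>[]<>p is T, q is T. ✓
w2: <>[]<>p is T, q is T. ✓
w3: <>[]<>p is F, q is T. ✗
Satisfying worlds: {w1, w2}.
So <>[]<>p & q fails at the other 2 worlds.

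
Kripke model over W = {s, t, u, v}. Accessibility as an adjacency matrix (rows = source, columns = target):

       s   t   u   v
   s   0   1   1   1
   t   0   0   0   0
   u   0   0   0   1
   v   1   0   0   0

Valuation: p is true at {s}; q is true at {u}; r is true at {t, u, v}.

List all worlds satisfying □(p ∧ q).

{t}

s: successors {t, u, v}; p ∧ q there: t:F, u:F, v:F. ✗
t: no successors, so □(p ∧ q) holds vacuously. ✓
u: successors {v}; p ∧ q there: v:F. ✗
v: successors {s}; p ∧ q there: s:F. ✗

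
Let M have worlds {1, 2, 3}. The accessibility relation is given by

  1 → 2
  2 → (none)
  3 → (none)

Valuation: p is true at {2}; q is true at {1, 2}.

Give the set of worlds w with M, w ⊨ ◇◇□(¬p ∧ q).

∅

1: successors {2}; ◇□(¬p ∧ q) there: 2:F. ✗
2: no successors, so ◇◇□(¬p ∧ q) fails. ✗
3: no successors, so ◇◇□(¬p ∧ q) fails. ✗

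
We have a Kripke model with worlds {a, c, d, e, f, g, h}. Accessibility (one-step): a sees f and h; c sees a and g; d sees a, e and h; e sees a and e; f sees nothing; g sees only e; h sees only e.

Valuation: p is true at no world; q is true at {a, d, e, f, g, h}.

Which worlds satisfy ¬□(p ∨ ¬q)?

{a, c, d, e, g, h}

a: □(p ∨ ¬q) is F. ✓
c: □(p ∨ ¬q) is F. ✓
d: □(p ∨ ¬q) is F. ✓
e: □(p ∨ ¬q) is F. ✓
f: □(p ∨ ¬q) is T. ✗
g: □(p ∨ ¬q) is F. ✓
h: □(p ∨ ¬q) is F. ✓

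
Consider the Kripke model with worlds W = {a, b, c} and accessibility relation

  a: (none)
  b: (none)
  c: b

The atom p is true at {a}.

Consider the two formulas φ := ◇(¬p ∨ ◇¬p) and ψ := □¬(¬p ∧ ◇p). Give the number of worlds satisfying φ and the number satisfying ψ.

1 and 3

For ◇(¬p ∨ ◇¬p):
a: no successors, so ◇(¬p ∨ ◇¬p) fails. ✗
b: no successors, so ◇(¬p ∨ ◇¬p) fails. ✗
c: successors {b}; ¬p ∨ ◇¬p there: b:T. ✓
— 1 world.
For □¬(¬p ∧ ◇p):
a: no successors, so □¬(¬p ∧ ◇p) holds vacuously. ✓
b: no successors, so □¬(¬p ∧ ◇p) holds vacuously. ✓
c: successors {b}; ¬(¬p ∧ ◇p) there: b:T. ✓
— 3 worlds.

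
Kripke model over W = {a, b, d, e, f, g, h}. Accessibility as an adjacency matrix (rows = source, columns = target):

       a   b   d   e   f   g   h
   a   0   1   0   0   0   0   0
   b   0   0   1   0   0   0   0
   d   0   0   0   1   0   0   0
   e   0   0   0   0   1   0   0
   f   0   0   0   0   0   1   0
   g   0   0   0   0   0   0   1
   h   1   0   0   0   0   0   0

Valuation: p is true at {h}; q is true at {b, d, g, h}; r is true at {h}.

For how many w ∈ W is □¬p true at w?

6

a: successors {b}; ¬p there: b:T. ✓
b: successors {d}; ¬p there: d:T. ✓
d: successors {e}; ¬p there: e:T. ✓
e: successors {f}; ¬p there: f:T. ✓
f: successors {g}; ¬p there: g:T. ✓
g: successors {h}; ¬p there: h:F. ✗
h: successors {a}; ¬p there: a:T. ✓
Satisfying worlds: {a, b, d, e, f, h}.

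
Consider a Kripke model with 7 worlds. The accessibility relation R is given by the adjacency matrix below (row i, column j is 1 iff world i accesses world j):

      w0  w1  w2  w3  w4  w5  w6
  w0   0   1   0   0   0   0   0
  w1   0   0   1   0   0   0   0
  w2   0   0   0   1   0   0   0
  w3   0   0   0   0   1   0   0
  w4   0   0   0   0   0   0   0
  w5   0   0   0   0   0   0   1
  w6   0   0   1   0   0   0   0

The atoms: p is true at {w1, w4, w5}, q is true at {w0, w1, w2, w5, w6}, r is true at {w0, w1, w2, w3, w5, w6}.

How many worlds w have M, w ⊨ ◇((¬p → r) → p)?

w0: successors {w1}; (¬p → r) → p there: w1:T. ✓
w1: successors {w2}; (¬p → r) → p there: w2:F. ✗
w2: successors {w3}; (¬p → r) → p there: w3:F. ✗
w3: successors {w4}; (¬p → r) → p there: w4:T. ✓
w4: no successors, so ◇((¬p → r) → p) fails. ✗
w5: successors {w6}; (¬p → r) → p there: w6:F. ✗
w6: successors {w2}; (¬p → r) → p there: w2:F. ✗
Satisfying worlds: {w0, w3}.

2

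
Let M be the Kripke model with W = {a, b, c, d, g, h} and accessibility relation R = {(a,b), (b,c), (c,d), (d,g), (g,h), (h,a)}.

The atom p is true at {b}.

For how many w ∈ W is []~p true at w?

5

a: successors {b}; ~p there: b:F. ✗
b: successors {c}; ~p there: c:T. ✓
c: successors {d}; ~p there: d:T. ✓
d: successors {g}; ~p there: g:T. ✓
g: successors {h}; ~p there: h:T. ✓
h: successors {a}; ~p there: a:T. ✓
Satisfying worlds: {b, c, d, g, h}.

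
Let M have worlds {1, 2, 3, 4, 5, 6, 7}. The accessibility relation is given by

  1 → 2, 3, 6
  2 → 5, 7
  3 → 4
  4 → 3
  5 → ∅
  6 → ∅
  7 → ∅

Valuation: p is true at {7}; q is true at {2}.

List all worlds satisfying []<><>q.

{5, 6, 7}

1: successors {2, 3, 6}; <><>q there: 2:F, 3:F, 6:F. ✗
2: successors {5, 7}; <><>q there: 5:F, 7:F. ✗
3: successors {4}; <><>q there: 4:F. ✗
4: successors {3}; <><>q there: 3:F. ✗
5: no successors, so []<><>q holds vacuously. ✓
6: no successors, so []<><>q holds vacuously. ✓
7: no successors, so []<><>q holds vacuously. ✓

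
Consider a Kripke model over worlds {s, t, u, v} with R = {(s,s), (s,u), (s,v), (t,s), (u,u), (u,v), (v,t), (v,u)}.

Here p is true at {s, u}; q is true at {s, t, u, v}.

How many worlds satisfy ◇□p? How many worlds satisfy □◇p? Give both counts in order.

For ◇□p:
s: successors {s, u, v}; □p there: s:F, u:F, v:F. ✗
t: successors {s}; □p there: s:F. ✗
u: successors {u, v}; □p there: u:F, v:F. ✗
v: successors {t, u}; □p there: t:T, u:F. ✓
— 1 world.
For □◇p:
s: successors {s, u, v}; ◇p there: s:T, u:T, v:T. ✓
t: successors {s}; ◇p there: s:T. ✓
u: successors {u, v}; ◇p there: u:T, v:T. ✓
v: successors {t, u}; ◇p there: t:T, u:T. ✓
— 4 worlds.

1 and 4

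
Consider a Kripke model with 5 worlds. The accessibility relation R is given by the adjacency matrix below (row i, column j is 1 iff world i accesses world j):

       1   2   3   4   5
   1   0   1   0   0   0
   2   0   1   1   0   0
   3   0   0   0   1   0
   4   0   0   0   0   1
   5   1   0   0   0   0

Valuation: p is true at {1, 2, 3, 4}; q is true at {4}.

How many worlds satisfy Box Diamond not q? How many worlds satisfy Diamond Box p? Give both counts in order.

For Box Diamond not q:
1: successors {2}; Diamond not q there: 2:T. ✓
2: successors {2, 3}; Diamond not q there: 2:T, 3:F. ✗
3: successors {4}; Diamond not q there: 4:T. ✓
4: successors {5}; Diamond not q there: 5:T. ✓
5: successors {1}; Diamond not q there: 1:T. ✓
— 4 worlds.
For Diamond Box p:
1: successors {2}; Box p there: 2:T. ✓
2: successors {2, 3}; Box p there: 2:T, 3:T. ✓
3: successors {4}; Box p there: 4:F. ✗
4: successors {5}; Box p there: 5:T. ✓
5: successors {1}; Box p there: 1:T. ✓
— 4 worlds.

4 and 4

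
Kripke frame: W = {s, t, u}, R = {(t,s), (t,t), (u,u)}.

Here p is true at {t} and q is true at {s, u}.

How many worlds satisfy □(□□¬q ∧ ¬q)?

s: no successors, so □(□□¬q ∧ ¬q) holds vacuously. ✓
t: successors {s, t}; □□¬q ∧ ¬q there: s:F, t:F. ✗
u: successors {u}; □□¬q ∧ ¬q there: u:F. ✗
Satisfying worlds: {s}.

1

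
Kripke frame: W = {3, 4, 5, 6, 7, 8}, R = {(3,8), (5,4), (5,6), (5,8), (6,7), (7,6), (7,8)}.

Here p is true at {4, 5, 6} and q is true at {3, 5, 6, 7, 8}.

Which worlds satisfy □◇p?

3: successors {8}; ◇p there: 8:F. ✗
4: no successors, so □◇p holds vacuously. ✓
5: successors {4, 6, 8}; ◇p there: 4:F, 6:F, 8:F. ✗
6: successors {7}; ◇p there: 7:T. ✓
7: successors {6, 8}; ◇p there: 6:F, 8:F. ✗
8: no successors, so □◇p holds vacuously. ✓

{4, 6, 8}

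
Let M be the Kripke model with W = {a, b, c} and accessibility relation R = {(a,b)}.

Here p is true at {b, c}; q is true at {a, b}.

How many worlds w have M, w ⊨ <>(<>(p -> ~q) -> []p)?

1

a: successors {b}; <>(p -> ~q) -> []p there: b:T. ✓
b: no successors, so <>(<>(p -> ~q) -> []p) fails. ✗
c: no successors, so <>(<>(p -> ~q) -> []p) fails. ✗
Satisfying worlds: {a}.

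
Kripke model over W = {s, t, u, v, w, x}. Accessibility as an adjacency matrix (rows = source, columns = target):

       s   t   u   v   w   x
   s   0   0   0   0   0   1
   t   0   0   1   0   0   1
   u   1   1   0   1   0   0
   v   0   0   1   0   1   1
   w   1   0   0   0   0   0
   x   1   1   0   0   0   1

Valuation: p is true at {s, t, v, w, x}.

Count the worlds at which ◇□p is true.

s: successors {x}; □p there: x:T. ✓
t: successors {u, x}; □p there: u:T, x:T. ✓
u: successors {s, t, v}; □p there: s:T, t:F, v:F. ✓
v: successors {u, w, x}; □p there: u:T, w:T, x:T. ✓
w: successors {s}; □p there: s:T. ✓
x: successors {s, t, x}; □p there: s:T, t:F, x:T. ✓
Satisfying worlds: {s, t, u, v, w, x}.

6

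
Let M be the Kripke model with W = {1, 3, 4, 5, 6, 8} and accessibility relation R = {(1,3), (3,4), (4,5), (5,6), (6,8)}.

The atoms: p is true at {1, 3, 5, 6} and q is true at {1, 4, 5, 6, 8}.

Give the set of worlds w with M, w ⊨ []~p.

{3, 6, 8}

1: successors {3}; ~p there: 3:F. ✗
3: successors {4}; ~p there: 4:T. ✓
4: successors {5}; ~p there: 5:F. ✗
5: successors {6}; ~p there: 6:F. ✗
6: successors {8}; ~p there: 8:T. ✓
8: no successors, so []~p holds vacuously. ✓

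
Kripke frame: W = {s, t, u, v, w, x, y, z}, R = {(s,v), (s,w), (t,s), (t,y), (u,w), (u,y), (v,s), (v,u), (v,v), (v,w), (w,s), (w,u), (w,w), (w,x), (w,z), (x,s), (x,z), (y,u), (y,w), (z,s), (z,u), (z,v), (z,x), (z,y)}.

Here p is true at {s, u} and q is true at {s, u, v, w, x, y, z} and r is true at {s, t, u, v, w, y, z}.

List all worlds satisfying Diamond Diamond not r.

s: successors {v, w}; Diamond not r there: v:F, w:T. ✓
t: successors {s, y}; Diamond not r there: s:F, y:F. ✗
u: successors {w, y}; Diamond not r there: w:T, y:F. ✓
v: successors {s, u, v, w}; Diamond not r there: s:F, u:F, v:F, w:T. ✓
w: successors {s, u, w, x, z}; Diamond not r there: s:F, u:F, w:T, x:F, z:T. ✓
x: successors {s, z}; Diamond not r there: s:F, z:T. ✓
y: successors {u, w}; Diamond not r there: u:F, w:T. ✓
z: successors {s, u, v, x, y}; Diamond not r there: s:F, u:F, v:F, x:F, y:F. ✗

{s, u, v, w, x, y}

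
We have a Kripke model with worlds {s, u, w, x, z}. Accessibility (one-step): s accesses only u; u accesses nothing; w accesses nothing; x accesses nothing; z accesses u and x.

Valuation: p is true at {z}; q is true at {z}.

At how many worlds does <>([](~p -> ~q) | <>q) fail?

s: successors {u}; [](~p -> ~q) | <>q there: u:T. ✓
u: no successors, so <>([](~p -> ~q) | <>q) fails. ✗
w: no successors, so <>([](~p -> ~q) | <>q) fails. ✗
x: no successors, so <>([](~p -> ~q) | <>q) fails. ✗
z: successors {u, x}; [](~p -> ~q) | <>q there: u:T, x:T. ✓
Satisfying worlds: {s, z}.
So <>([](~p -> ~q) | <>q) fails at the other 3 worlds.

3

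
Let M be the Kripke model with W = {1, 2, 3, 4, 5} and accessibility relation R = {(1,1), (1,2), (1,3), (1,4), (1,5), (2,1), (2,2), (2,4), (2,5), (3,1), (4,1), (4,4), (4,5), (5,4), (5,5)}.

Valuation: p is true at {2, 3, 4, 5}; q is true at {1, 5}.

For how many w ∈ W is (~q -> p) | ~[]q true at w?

5

1: ~q -> p is T, ~[]q is T. ✓
2: ~q -> p is T, ~[]q is T. ✓
3: ~q -> p is T, ~[]q is F. ✓
4: ~q -> p is T, ~[]q is T. ✓
5: ~q -> p is T, ~[]q is T. ✓
Satisfying worlds: {1, 2, 3, 4, 5}.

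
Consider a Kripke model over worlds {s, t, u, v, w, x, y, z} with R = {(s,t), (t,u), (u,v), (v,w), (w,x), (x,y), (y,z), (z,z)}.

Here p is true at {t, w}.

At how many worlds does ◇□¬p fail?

1

s: successors {t}; □¬p there: t:T. ✓
t: successors {u}; □¬p there: u:T. ✓
u: successors {v}; □¬p there: v:F. ✗
v: successors {w}; □¬p there: w:T. ✓
w: successors {x}; □¬p there: x:T. ✓
x: successors {y}; □¬p there: y:T. ✓
y: successors {z}; □¬p there: z:T. ✓
z: successors {z}; □¬p there: z:T. ✓
Satisfying worlds: {s, t, v, w, x, y, z}.
So ◇□¬p fails at the other 1 world.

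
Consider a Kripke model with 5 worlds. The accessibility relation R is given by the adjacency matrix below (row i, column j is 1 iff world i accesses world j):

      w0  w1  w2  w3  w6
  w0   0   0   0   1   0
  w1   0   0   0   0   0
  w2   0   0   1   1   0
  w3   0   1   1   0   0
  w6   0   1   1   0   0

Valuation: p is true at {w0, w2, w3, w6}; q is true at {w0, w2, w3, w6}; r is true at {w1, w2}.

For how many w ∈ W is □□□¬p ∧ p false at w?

5

w0: □□□¬p is F, p is T. ✗
w1: □□□¬p is T, p is F. ✗
w2: □□□¬p is F, p is T. ✗
w3: □□□¬p is F, p is T. ✗
w6: □□□¬p is F, p is T. ✗
Satisfying worlds: ∅.
So □□□¬p ∧ p fails at the other 5 worlds.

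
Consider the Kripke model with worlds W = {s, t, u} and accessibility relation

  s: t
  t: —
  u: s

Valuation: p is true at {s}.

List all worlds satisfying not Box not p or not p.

{t, u}

s: not Box not p is F, not p is F. ✗
t: not Box not p is F, not p is T. ✓
u: not Box not p is T, not p is T. ✓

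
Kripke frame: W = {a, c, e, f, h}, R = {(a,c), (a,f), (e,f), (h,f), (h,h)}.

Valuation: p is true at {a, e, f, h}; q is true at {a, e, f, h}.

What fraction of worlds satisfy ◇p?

a: successors {c, f}; p there: c:F, f:T. ✓
c: no successors, so ◇p fails. ✗
e: successors {f}; p there: f:T. ✓
f: no successors, so ◇p fails. ✗
h: successors {f, h}; p there: f:T, h:T. ✓
That's 3 of 5 worlds, so 3/5.

3/5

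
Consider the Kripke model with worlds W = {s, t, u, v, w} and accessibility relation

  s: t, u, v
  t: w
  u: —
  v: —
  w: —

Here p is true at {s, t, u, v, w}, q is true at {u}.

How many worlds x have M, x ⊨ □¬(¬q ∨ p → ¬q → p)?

s: successors {t, u, v}; ¬(¬q ∨ p → ¬q → p) there: t:F, u:F, v:F. ✗
t: successors {w}; ¬(¬q ∨ p → ¬q → p) there: w:F. ✗
u: no successors, so □¬(¬q ∨ p → ¬q → p) holds vacuously. ✓
v: no successors, so □¬(¬q ∨ p → ¬q → p) holds vacuously. ✓
w: no successors, so □¬(¬q ∨ p → ¬q → p) holds vacuously. ✓
Satisfying worlds: {u, v, w}.

3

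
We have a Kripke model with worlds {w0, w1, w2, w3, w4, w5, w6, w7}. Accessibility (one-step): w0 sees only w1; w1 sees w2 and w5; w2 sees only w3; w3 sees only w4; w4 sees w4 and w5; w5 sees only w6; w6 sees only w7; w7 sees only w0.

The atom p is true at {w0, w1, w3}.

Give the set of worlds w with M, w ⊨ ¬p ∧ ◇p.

w0: ¬p is F, ◇p is T. ✗
w1: ¬p is F, ◇p is F. ✗
w2: ¬p is T, ◇p is T. ✓
w3: ¬p is F, ◇p is F. ✗
w4: ¬p is T, ◇p is F. ✗
w5: ¬p is T, ◇p is F. ✗
w6: ¬p is T, ◇p is F. ✗
w7: ¬p is T, ◇p is T. ✓

{w2, w7}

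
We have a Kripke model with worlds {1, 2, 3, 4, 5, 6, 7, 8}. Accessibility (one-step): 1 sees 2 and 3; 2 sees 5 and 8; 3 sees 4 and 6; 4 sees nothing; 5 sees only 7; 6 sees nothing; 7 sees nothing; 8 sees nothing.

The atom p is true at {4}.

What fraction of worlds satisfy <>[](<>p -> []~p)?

1/2

1: successors {2, 3}; [](<>p -> []~p) there: 2:T, 3:T. ✓
2: successors {5, 8}; [](<>p -> []~p) there: 5:T, 8:T. ✓
3: successors {4, 6}; [](<>p -> []~p) there: 4:T, 6:T. ✓
4: no successors, so <>[](<>p -> []~p) fails. ✗
5: successors {7}; [](<>p -> []~p) there: 7:T. ✓
6: no successors, so <>[](<>p -> []~p) fails. ✗
7: no successors, so <>[](<>p -> []~p) fails. ✗
8: no successors, so <>[](<>p -> []~p) fails. ✗
That's 4 of 8 worlds, so 4/8 = 1/2.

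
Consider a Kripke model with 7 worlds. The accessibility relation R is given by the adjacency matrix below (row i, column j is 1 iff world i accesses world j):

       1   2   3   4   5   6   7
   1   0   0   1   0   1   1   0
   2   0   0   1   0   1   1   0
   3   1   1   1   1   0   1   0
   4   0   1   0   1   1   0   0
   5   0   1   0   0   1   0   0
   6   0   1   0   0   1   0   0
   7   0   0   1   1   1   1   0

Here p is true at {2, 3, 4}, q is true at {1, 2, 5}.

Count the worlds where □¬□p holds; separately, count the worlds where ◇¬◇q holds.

For □¬□p:
1: successors {3, 5, 6}; ¬□p there: 3:T, 5:T, 6:T. ✓
2: successors {3, 5, 6}; ¬□p there: 3:T, 5:T, 6:T. ✓
3: successors {1, 2, 3, 4, 6}; ¬□p there: 1:T, 2:T, 3:T, 4:T, 6:T. ✓
4: successors {2, 4, 5}; ¬□p there: 2:T, 4:T, 5:T. ✓
5: successors {2, 5}; ¬□p there: 2:T, 5:T. ✓
6: successors {2, 5}; ¬□p there: 2:T, 5:T. ✓
7: successors {3, 4, 5, 6}; ¬□p there: 3:T, 4:T, 5:T, 6:T. ✓
— 7 worlds.
For ◇¬◇q:
1: successors {3, 5, 6}; ¬◇q there: 3:F, 5:F, 6:F. ✗
2: successors {3, 5, 6}; ¬◇q there: 3:F, 5:F, 6:F. ✗
3: successors {1, 2, 3, 4, 6}; ¬◇q there: 1:F, 2:F, 3:F, 4:F, 6:F. ✗
4: successors {2, 4, 5}; ¬◇q there: 2:F, 4:F, 5:F. ✗
5: successors {2, 5}; ¬◇q there: 2:F, 5:F. ✗
6: successors {2, 5}; ¬◇q there: 2:F, 5:F. ✗
7: successors {3, 4, 5, 6}; ¬◇q there: 3:F, 4:F, 5:F, 6:F. ✗
— 0 worlds.

7 and 0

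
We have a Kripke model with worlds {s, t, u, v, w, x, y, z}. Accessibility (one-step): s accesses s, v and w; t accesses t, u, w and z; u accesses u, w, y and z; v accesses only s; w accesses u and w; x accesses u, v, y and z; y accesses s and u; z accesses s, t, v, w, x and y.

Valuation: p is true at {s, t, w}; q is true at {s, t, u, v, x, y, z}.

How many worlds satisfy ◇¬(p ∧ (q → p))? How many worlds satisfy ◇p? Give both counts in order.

7 and 7

For ◇¬(p ∧ (q → p)):
s: successors {s, v, w}; ¬(p ∧ (q → p)) there: s:F, v:T, w:F. ✓
t: successors {t, u, w, z}; ¬(p ∧ (q → p)) there: t:F, u:T, w:F, z:T. ✓
u: successors {u, w, y, z}; ¬(p ∧ (q → p)) there: u:T, w:F, y:T, z:T. ✓
v: successors {s}; ¬(p ∧ (q → p)) there: s:F. ✗
w: successors {u, w}; ¬(p ∧ (q → p)) there: u:T, w:F. ✓
x: successors {u, v, y, z}; ¬(p ∧ (q → p)) there: u:T, v:T, y:T, z:T. ✓
y: successors {s, u}; ¬(p ∧ (q → p)) there: s:F, u:T. ✓
z: successors {s, t, v, w, x, y}; ¬(p ∧ (q → p)) there: s:F, t:F, v:T, w:F, x:T, y:T. ✓
— 7 worlds.
For ◇p:
s: successors {s, v, w}; p there: s:T, v:F, w:T. ✓
t: successors {t, u, w, z}; p there: t:T, u:F, w:T, z:F. ✓
u: successors {u, w, y, z}; p there: u:F, w:T, y:F, z:F. ✓
v: successors {s}; p there: s:T. ✓
w: successors {u, w}; p there: u:F, w:T. ✓
x: successors {u, v, y, z}; p there: u:F, v:F, y:F, z:F. ✗
y: successors {s, u}; p there: s:T, u:F. ✓
z: successors {s, t, v, w, x, y}; p there: s:T, t:T, v:F, w:T, x:F, y:F. ✓
— 7 worlds.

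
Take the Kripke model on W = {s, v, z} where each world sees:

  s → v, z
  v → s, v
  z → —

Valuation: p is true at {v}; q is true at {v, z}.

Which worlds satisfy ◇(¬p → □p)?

s: successors {v, z}; ¬p → □p there: v:T, z:T. ✓
v: successors {s, v}; ¬p → □p there: s:F, v:T. ✓
z: no successors, so ◇(¬p → □p) fails. ✗

{s, v}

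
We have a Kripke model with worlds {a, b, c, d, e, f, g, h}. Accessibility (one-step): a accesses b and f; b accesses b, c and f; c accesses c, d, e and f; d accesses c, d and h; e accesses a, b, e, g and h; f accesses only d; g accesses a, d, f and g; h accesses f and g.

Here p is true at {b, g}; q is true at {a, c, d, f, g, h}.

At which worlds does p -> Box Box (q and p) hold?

a: p is F, Box Box (q and p) is F. ✓
b: p is T, Box Box (q and p) is F. ✗
c: p is F, Box Box (q and p) is F. ✓
d: p is F, Box Box (q and p) is F. ✓
e: p is F, Box Box (q and p) is F. ✓
f: p is F, Box Box (q and p) is F. ✓
g: p is T, Box Box (q and p) is F. ✗
h: p is F, Box Box (q and p) is F. ✓

{a, c, d, e, f, h}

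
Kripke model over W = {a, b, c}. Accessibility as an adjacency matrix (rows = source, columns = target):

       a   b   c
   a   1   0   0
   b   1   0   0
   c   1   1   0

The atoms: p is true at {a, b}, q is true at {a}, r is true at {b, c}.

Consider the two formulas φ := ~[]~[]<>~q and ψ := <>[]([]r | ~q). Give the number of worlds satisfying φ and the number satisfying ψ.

0 and 0

For ~[]~[]<>~q:
a: []~[]<>~q is T. ✗
b: []~[]<>~q is T. ✗
c: []~[]<>~q is T. ✗
— 0 worlds.
For <>[]([]r | ~q):
a: successors {a}; []([]r | ~q) there: a:F. ✗
b: successors {a}; []([]r | ~q) there: a:F. ✗
c: successors {a, b}; []([]r | ~q) there: a:F, b:F. ✗
— 0 worlds.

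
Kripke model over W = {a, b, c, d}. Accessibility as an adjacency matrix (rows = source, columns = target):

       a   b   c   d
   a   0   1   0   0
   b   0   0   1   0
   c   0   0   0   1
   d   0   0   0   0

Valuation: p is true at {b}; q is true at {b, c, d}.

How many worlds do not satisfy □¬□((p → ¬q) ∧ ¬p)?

3

a: successors {b}; ¬□((p → ¬q) ∧ ¬p) there: b:F. ✗
b: successors {c}; ¬□((p → ¬q) ∧ ¬p) there: c:F. ✗
c: successors {d}; ¬□((p → ¬q) ∧ ¬p) there: d:F. ✗
d: no successors, so □¬□((p → ¬q) ∧ ¬p) holds vacuously. ✓
Satisfying worlds: {d}.
So □¬□((p → ¬q) ∧ ¬p) fails at the other 3 worlds.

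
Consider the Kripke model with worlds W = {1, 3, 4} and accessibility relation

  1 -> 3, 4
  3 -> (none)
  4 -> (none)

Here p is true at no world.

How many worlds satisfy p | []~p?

3

1: p is F, []~p is T. ✓
3: p is F, []~p is T. ✓
4: p is F, []~p is T. ✓
Satisfying worlds: {1, 3, 4}.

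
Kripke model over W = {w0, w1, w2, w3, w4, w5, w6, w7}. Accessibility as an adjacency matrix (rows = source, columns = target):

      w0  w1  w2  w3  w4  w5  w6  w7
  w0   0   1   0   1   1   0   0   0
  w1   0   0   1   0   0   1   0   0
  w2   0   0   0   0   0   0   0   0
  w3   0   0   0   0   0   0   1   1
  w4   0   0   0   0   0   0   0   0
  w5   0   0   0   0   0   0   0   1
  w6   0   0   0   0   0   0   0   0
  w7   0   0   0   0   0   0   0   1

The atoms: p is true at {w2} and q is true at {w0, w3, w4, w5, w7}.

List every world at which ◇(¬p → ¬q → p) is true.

w0: successors {w1, w3, w4}; ¬p → ¬q → p there: w1:F, w3:T, w4:T. ✓
w1: successors {w2, w5}; ¬p → ¬q → p there: w2:T, w5:T. ✓
w2: no successors, so ◇(¬p → ¬q → p) fails. ✗
w3: successors {w6, w7}; ¬p → ¬q → p there: w6:F, w7:T. ✓
w4: no successors, so ◇(¬p → ¬q → p) fails. ✗
w5: successors {w7}; ¬p → ¬q → p there: w7:T. ✓
w6: no successors, so ◇(¬p → ¬q → p) fails. ✗
w7: successors {w7}; ¬p → ¬q → p there: w7:T. ✓

{w0, w1, w3, w5, w7}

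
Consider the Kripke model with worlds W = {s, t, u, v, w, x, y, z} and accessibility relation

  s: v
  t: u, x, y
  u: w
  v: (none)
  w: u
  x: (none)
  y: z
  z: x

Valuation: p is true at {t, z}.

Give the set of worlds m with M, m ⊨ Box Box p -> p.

{t, u, w, y, z}

s: Box Box p is T, p is F. ✗
t: Box Box p is F, p is T. ✓
u: Box Box p is F, p is F. ✓
v: Box Box p is T, p is F. ✗
w: Box Box p is F, p is F. ✓
x: Box Box p is T, p is F. ✗
y: Box Box p is F, p is F. ✓
z: Box Box p is T, p is T. ✓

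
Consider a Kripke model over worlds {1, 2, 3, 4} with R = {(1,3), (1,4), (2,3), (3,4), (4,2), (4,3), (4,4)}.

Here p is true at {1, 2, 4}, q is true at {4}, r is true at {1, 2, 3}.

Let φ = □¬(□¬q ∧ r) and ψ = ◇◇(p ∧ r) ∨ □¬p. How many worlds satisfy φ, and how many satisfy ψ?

3 and 4

For □¬(□¬q ∧ r):
1: successors {3, 4}; ¬(□¬q ∧ r) there: 3:T, 4:T. ✓
2: successors {3}; ¬(□¬q ∧ r) there: 3:T. ✓
3: successors {4}; ¬(□¬q ∧ r) there: 4:T. ✓
4: successors {2, 3, 4}; ¬(□¬q ∧ r) there: 2:F, 3:T, 4:T. ✗
— 3 worlds.
For ◇◇(p ∧ r) ∨ □¬p:
1: ◇◇(p ∧ r) is T, □¬p is F. ✓
2: ◇◇(p ∧ r) is F, □¬p is T. ✓
3: ◇◇(p ∧ r) is T, □¬p is F. ✓
4: ◇◇(p ∧ r) is T, □¬p is F. ✓
— 4 worlds.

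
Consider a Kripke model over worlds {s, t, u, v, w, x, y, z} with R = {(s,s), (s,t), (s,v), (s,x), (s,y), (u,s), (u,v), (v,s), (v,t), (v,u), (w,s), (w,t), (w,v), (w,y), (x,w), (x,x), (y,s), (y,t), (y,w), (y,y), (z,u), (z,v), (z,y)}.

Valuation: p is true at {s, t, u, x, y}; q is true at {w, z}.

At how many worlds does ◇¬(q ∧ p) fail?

s: successors {s, t, v, x, y}; ¬(q ∧ p) there: s:T, t:T, v:T, x:T, y:T. ✓
t: no successors, so ◇¬(q ∧ p) fails. ✗
u: successors {s, v}; ¬(q ∧ p) there: s:T, v:T. ✓
v: successors {s, t, u}; ¬(q ∧ p) there: s:T, t:T, u:T. ✓
w: successors {s, t, v, y}; ¬(q ∧ p) there: s:T, t:T, v:T, y:T. ✓
x: successors {w, x}; ¬(q ∧ p) there: w:T, x:T. ✓
y: successors {s, t, w, y}; ¬(q ∧ p) there: s:T, t:T, w:T, y:T. ✓
z: successors {u, v, y}; ¬(q ∧ p) there: u:T, v:T, y:T. ✓
Satisfying worlds: {s, u, v, w, x, y, z}.
So ◇¬(q ∧ p) fails at the other 1 world.

1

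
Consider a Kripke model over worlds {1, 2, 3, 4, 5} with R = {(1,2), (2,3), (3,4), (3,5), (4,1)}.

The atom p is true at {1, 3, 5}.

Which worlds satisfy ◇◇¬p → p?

{1, 3, 5}

1: ◇◇¬p is F, p is T. ✓
2: ◇◇¬p is T, p is F. ✗
3: ◇◇¬p is F, p is T. ✓
4: ◇◇¬p is T, p is F. ✗
5: ◇◇¬p is F, p is T. ✓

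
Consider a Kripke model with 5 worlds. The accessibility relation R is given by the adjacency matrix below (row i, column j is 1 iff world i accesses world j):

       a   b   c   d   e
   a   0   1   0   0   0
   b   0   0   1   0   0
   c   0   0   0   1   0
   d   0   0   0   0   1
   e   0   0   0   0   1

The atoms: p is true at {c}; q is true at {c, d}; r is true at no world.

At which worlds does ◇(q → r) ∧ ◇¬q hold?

a: ◇(q → r) is T, ◇¬q is T. ✓
b: ◇(q → r) is F, ◇¬q is F. ✗
c: ◇(q → r) is F, ◇¬q is F. ✗
d: ◇(q → r) is T, ◇¬q is T. ✓
e: ◇(q → r) is T, ◇¬q is T. ✓

{a, d, e}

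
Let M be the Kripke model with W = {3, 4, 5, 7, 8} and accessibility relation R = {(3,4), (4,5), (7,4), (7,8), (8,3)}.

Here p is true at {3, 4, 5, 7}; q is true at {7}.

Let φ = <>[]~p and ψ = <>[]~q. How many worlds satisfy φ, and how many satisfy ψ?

For <>[]~p:
3: successors {4}; []~p there: 4:F. ✗
4: successors {5}; []~p there: 5:T. ✓
5: no successors, so <>[]~p fails. ✗
7: successors {4, 8}; []~p there: 4:F, 8:F. ✗
8: successors {3}; []~p there: 3:F. ✗
— 1 world.
For <>[]~q:
3: successors {4}; []~q there: 4:T. ✓
4: successors {5}; []~q there: 5:T. ✓
5: no successors, so <>[]~q fails. ✗
7: successors {4, 8}; []~q there: 4:T, 8:T. ✓
8: successors {3}; []~q there: 3:T. ✓
— 4 worlds.

1 and 4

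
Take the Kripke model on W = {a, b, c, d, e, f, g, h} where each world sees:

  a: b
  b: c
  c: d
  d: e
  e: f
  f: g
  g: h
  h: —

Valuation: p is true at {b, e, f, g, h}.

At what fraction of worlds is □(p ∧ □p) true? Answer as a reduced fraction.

5/8

a: successors {b}; p ∧ □p there: b:F. ✗
b: successors {c}; p ∧ □p there: c:F. ✗
c: successors {d}; p ∧ □p there: d:F. ✗
d: successors {e}; p ∧ □p there: e:T. ✓
e: successors {f}; p ∧ □p there: f:T. ✓
f: successors {g}; p ∧ □p there: g:T. ✓
g: successors {h}; p ∧ □p there: h:T. ✓
h: no successors, so □(p ∧ □p) holds vacuously. ✓
That's 5 of 8 worlds, so 5/8.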